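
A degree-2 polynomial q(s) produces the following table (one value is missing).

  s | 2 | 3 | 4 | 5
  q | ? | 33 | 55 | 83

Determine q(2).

The 3 known values determine q uniquely (degree ≤ 2).
Evaluate each Lagrange basis at s = 2:
L_0(2) = (-2)·(-3)/[(-1)·(-2)] = 3
L_1(2) = (-1)·(-3)/[(1)·(-1)] = -3
L_2(2) = (-1)·(-2)/[(2)·(1)] = 1
Sum: 33·(3) + 55·(-3) + 83·(1) = 17

17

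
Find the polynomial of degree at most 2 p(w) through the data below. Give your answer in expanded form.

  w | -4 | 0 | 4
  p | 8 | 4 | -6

Build the Lagrange basis polynomials:
L_0(w) = w(w - 4) / [32] = (1/32)w^2 - (1/8)w
L_1(w) = (w + 4)(w - 4) / [-16] = -(1/16)w^2 + 1
L_2(w) = (w + 4)w / [32] = (1/32)w^2 + (1/8)w
p(w) = 8·L_0 + 4·L_1 + (-6)·L_2
  8·L_0(w) = (1/4)w^2 - w
  4·L_1(w) = -(1/4)w^2 + 4
  (-6)·L_2(w) = -(3/16)w^2 - (3/4)w
Adding term by term: -(3/16)w^2 - (7/4)w + 4

p(w) = -(3/16)w^2 - (7/4)w + 4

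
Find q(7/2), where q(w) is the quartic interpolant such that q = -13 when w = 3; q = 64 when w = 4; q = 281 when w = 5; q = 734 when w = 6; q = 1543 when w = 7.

Using Newton's divided-difference form:
q[3,4] = (64 - (-13)) / (4 - 3) = 77
q[4,5] = (281 - 64) / (5 - 4) = 217
q[5,6] = (734 - 281) / (6 - 5) = 453
q[6,7] = (1543 - 734) / (7 - 6) = 809
q[3,4,5] = (217 - 77) / (5 - 3) = 70
q[4,5,6] = (453 - 217) / (6 - 4) = 118
q[5,6,7] = (809 - 453) / (7 - 5) = 178
q[3,4,5,6] = (118 - 70) / (6 - 3) = 16
q[4,5,6,7] = (178 - 118) / (7 - 4) = 20
q[3,4,5,6,7] = (20 - 16) / (7 - 3) = 1
q(7/2) = -13 + 77·(1/2) + 70·(1/2)·(-1/2) + 16·(1/2)·(-1/2)·(-3/2) + 1·(1/2)·(-1/2)·(-3/2)·(-5/2) = 209/16

209/16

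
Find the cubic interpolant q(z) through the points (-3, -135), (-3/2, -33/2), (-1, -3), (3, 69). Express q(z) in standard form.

q(z) = 4z^3 - 4z^2 - 2z + 3

L_0(z) = (z + 3/2)(z + 1)(z - 3) / [-18] = -(1/18)z^3 + (1/36)z^2 + (1/3)z + 1/4
L_1(z) = (z + 3)(z + 1)(z - 3) / [27/8] = (8/27)z^3 + (8/27)z^2 - (8/3)z - 8/3
L_2(z) = (z + 3)(z + 3/2)(z - 3) / [-4] = -(1/4)z^3 - (3/8)z^2 + (9/4)z + 27/8
L_3(z) = (z + 3)(z + 3/2)(z + 1) / [108] = (1/108)z^3 + (11/216)z^2 + (1/12)z + 1/24
q(z) = (-135)·L_0 + (-33/2)·L_1 + (-3)·L_2 + 69·L_3
  (-135)·L_0(z) = (15/2)z^3 - (15/4)z^2 - 45z - 135/4
  (-33/2)·L_1(z) = -(44/9)z^3 - (44/9)z^2 + 44z + 44
  (-3)·L_2(z) = (3/4)z^3 + (9/8)z^2 - (27/4)z - 81/8
  69·L_3(z) = (23/36)z^3 + (253/72)z^2 + (23/4)z + 23/8
Adding term by term: 4z^3 - 4z^2 - 2z + 3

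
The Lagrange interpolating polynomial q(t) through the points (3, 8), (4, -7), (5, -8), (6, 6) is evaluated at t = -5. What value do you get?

512

Evaluate each Lagrange basis at t = -5:
L_0(-5) = (-9)·(-10)·(-11)/[(-1)·(-2)·(-3)] = 165
L_1(-5) = (-8)·(-10)·(-11)/[(1)·(-1)·(-2)] = -440
L_2(-5) = (-8)·(-9)·(-11)/[(2)·(1)·(-1)] = 396
L_3(-5) = (-8)·(-9)·(-10)/[(3)·(2)·(1)] = -120
Sum: 8·(165) + (-7)·(-440) + (-8)·(396) + 6·(-120) = 512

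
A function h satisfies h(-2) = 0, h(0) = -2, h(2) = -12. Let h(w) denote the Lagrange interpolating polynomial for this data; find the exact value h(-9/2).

L_0(-9/2) = (-9/2)·(-13/2)/[(-2)·(-4)] = 117/32
L_1(-9/2) = (-5/2)·(-13/2)/[(2)·(-2)] = -65/16
L_2(-9/2) = (-5/2)·(-9/2)/[(4)·(2)] = 45/32
Sum: 0 + (-2)·(-65/16) + (-12)·(45/32) = -35/4

-35/4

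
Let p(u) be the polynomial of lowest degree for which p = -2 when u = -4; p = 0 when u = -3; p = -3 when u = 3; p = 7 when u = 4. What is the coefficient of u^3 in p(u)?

13/56

Build the Lagrange basis polynomials:
L_0(u) = (u + 3)(u - 3)(u - 4) / [-56] = -(1/56)u^3 + (1/14)u^2 + (9/56)u - 9/14
L_1(u) = (u + 4)(u - 3)(u - 4) / [42] = (1/42)u^3 - (1/14)u^2 - (8/21)u + 8/7
L_2(u) = (u + 4)(u + 3)(u - 4) / [-42] = -(1/42)u^3 - (1/14)u^2 + (8/21)u + 8/7
L_3(u) = (u + 4)(u + 3)(u - 3) / [56] = (1/56)u^3 + (1/14)u^2 - (9/56)u - 9/14
p(u) = (-2)·L_0 + 0·L_1 + (-3)·L_2 + 7·L_3
Only the coefficient of u^3 is needed; take it from each L_i and combine:
(-2)·(-1/56) + 0·(1/42) + (-3)·(-1/42) + 7·(1/56) = 13/56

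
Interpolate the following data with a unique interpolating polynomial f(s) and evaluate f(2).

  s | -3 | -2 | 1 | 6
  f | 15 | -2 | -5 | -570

Evaluate each Lagrange basis at s = 2:
L_0(2) = (4)·(1)·(-4)/[(-1)·(-4)·(-9)] = 4/9
L_1(2) = (5)·(1)·(-4)/[(1)·(-3)·(-8)] = -5/6
L_2(2) = (5)·(4)·(-4)/[(4)·(3)·(-5)] = 4/3
L_3(2) = (5)·(4)·(1)/[(9)·(8)·(5)] = 1/18
Sum: 15·(4/9) + (-2)·(-5/6) + (-5)·(4/3) + (-570)·(1/18) = -30

-30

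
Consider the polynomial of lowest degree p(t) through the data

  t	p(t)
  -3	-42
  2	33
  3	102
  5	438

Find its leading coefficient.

Build the Lagrange basis polynomials:
L_0(t) = (t - 2)(t - 3)(t - 5) / [-240] = -(1/240)t^3 + (1/24)t^2 - (31/240)t + 1/8
L_1(t) = (t + 3)(t - 3)(t - 5) / [15] = (1/15)t^3 - (1/3)t^2 - (3/5)t + 3
L_2(t) = (t + 3)(t - 2)(t - 5) / [-12] = -(1/12)t^3 + (1/3)t^2 + (11/12)t - 5/2
L_3(t) = (t + 3)(t - 2)(t - 3) / [48] = (1/48)t^3 - (1/24)t^2 - (3/16)t + 3/8
p(t) = (-42)·L_0 + 33·L_1 + 102·L_2 + 438·L_3
Only the coefficient of t^3 is needed; take it from each L_i and combine:
(-42)·(-1/240) + 33·(1/15) + 102·(-1/12) + 438·(1/48) = 3

3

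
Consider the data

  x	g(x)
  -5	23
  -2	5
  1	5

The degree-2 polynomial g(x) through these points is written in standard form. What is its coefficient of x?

L_0(x) = (x + 2)(x - 1) / [18] = (1/18)x^2 + (1/18)x - 1/9
L_1(x) = (x + 5)(x - 1) / [-9] = -(1/9)x^2 - (4/9)x + 5/9
L_2(x) = (x + 5)(x + 2) / [18] = (1/18)x^2 + (7/18)x + 5/9
g(x) = 23·L_0 + 5·L_1 + 5·L_2
Only the coefficient of x is needed; take it from each L_i and combine:
23·(1/18) + 5·(-4/9) + 5·(7/18) = 1

1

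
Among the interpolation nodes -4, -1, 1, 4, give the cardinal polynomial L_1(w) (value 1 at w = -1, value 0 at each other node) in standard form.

L_1(w) = (w + 4)(w - 1)(w - 4) / [(3)·(-2)·(-5)]
       = (w^3 - w^2 - 16w + 16) / (30)

L_1(w) = (1/30)w^3 - (1/30)w^2 - (8/15)w + 8/15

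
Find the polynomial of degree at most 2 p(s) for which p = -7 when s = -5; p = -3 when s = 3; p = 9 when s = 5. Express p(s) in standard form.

L_0(s) = (s - 3)(s - 5) / [80] = (1/80)s^2 - (1/10)s + 3/16
L_1(s) = (s + 5)(s - 5) / [-16] = -(1/16)s^2 + 25/16
L_2(s) = (s + 5)(s - 3) / [20] = (1/20)s^2 + (1/10)s - 3/4
p(s) = (-7)·L_0 + (-3)·L_1 + 9·L_2
  (-7)·L_0(s) = -(7/80)s^2 + (7/10)s - 21/16
  (-3)·L_1(s) = (3/16)s^2 - 75/16
  9·L_2(s) = (9/20)s^2 + (9/10)s - 27/4
Adding term by term: (11/20)s^2 + (8/5)s - 51/4

p(s) = (11/20)s^2 + (8/5)s - 51/4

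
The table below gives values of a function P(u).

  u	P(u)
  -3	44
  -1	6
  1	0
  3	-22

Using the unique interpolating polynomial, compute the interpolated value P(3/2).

Using Newton's divided-difference form:
P[-3,-1] = (6 - 44) / (-1 - (-3)) = -19
P[-1,1] = (0 - 6) / (1 - (-1)) = -3
P[1,3] = (-22 - 0) / (3 - 1) = -11
P[-3,-1,1] = (-3 - (-19)) / (1 - (-3)) = 4
P[-1,1,3] = (-11 - (-3)) / (3 - (-1)) = -2
P[-3,-1,1,3] = (-2 - 4) / (3 - (-3)) = -1
P(3/2) = 44 + (-19)·(9/2) + 4·(9/2)·(5/2) + (-1)·(9/2)·(5/2)·(1/2) = -17/8

-17/8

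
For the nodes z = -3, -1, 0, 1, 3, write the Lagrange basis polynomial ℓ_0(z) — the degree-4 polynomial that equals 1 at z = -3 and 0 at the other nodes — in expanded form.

ℓ_0(z) = (z + 1)z(z - 1)(z - 3) / [(-2)·(-3)·(-4)·(-6)]
       = (z^4 - 3z^3 - z^2 + 3z) / (144)

ℓ_0(z) = (1/144)z^4 - (1/48)z^3 - (1/144)z^2 + (1/48)z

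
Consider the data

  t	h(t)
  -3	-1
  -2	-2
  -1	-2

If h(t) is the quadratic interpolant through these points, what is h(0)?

-1

Using Newton's divided-difference form:
h[-3,-2] = (-2 - (-1)) / (-2 - (-3)) = -1
h[-2,-1] = (-2 - (-2)) / (-1 - (-2)) = 0
h[-3,-2,-1] = (0 - (-1)) / (-1 - (-3)) = 1/2
h(0) = -1 + (-1)·(3) + (1/2)·(3)·(2) = -1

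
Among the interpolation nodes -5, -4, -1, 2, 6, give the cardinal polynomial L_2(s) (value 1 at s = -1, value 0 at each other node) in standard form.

L_2(s) = (1/252)s^4 + (1/252)s^3 - (10/63)s^2 - (13/63)s + 20/21

L_2(s) = (s + 5)(s + 4)(s - 2)(s - 6) / [(4)·(3)·(-3)·(-7)]
       = (s^4 + s^3 - 40s^2 - 52s + 240) / (252)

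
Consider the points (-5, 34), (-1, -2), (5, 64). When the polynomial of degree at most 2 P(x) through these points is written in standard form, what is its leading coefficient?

L_0(x) = (x + 1)(x - 5) / [40] = (1/40)x^2 - (1/10)x - 1/8
L_1(x) = (x + 5)(x - 5) / [-24] = -(1/24)x^2 + 25/24
L_2(x) = (x + 5)(x + 1) / [60] = (1/60)x^2 + (1/10)x + 1/12
P(x) = 34·L_0 + (-2)·L_1 + 64·L_2
Only the coefficient of x^2 is needed; take it from each L_i and combine:
34·(1/40) + (-2)·(-1/24) + 64·(1/60) = 2

2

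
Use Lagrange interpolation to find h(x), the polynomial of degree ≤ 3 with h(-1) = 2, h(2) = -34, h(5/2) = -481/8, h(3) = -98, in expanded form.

h(x) = -3x^3 - x^2 - 2x - 2

Build the Lagrange basis polynomials:
L_0(x) = (x - 2)(x - 5/2)(x - 3) / [-42] = -(1/42)x^3 + (5/28)x^2 - (37/84)x + 5/14
L_1(x) = (x + 1)(x - 5/2)(x - 3) / [3/2] = (2/3)x^3 - 3x^2 + (4/3)x + 5
L_2(x) = (x + 1)(x - 2)(x - 3) / [-7/8] = -(8/7)x^3 + (32/7)x^2 - (8/7)x - 48/7
L_3(x) = (x + 1)(x - 2)(x - 5/2) / [2] = (1/2)x^3 - (7/4)x^2 + (1/4)x + 5/2
h(x) = 2·L_0 + (-34)·L_1 + (-481/8)·L_2 + (-98)·L_3
  2·L_0(x) = -(1/21)x^3 + (5/14)x^2 - (37/42)x + 5/7
  (-34)·L_1(x) = -(68/3)x^3 + 102x^2 - (136/3)x - 170
  (-481/8)·L_2(x) = (481/7)x^3 - (1924/7)x^2 + (481/7)x + 2886/7
  (-98)·L_3(x) = -49x^3 + (343/2)x^2 - (49/2)x - 245
Adding term by term: -3x^3 - x^2 - 2x - 2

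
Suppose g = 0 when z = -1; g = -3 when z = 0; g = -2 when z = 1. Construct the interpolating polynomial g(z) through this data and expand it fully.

Build the Lagrange basis polynomials:
L_0(z) = z(z - 1) / [2] = (1/2)z^2 - (1/2)z
L_1(z) = (z + 1)(z - 1) / [-1] = -z^2 + 1
L_2(z) = (z + 1)z / [2] = (1/2)z^2 + (1/2)z
g(z) = 0·L_0 + (-3)·L_1 + (-2)·L_2
  0·L_0(z) = 0
  (-3)·L_1(z) = 3z^2 - 3
  (-2)·L_2(z) = -z^2 - z
Adding term by term: 2z^2 - z - 3

g(z) = 2z^2 - z - 3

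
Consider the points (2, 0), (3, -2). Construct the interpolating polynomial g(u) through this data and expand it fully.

g(u) = -2u + 4

Build the Lagrange basis polynomials:
L_0(u) = (u - 3) / [-1] = -u + 3
L_1(u) = (u - 2) / [1] = u - 2
g(u) = 0·L_0 + (-2)·L_1
  0·L_0(u) = 0
  (-2)·L_1(u) = -2u + 4
Adding term by term: -2u + 4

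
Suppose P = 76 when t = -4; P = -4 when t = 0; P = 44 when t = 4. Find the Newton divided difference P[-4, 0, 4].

P[-4,0] = (-4 - 76) / (0 - (-4)) = -20
P[0,4] = (44 - (-4)) / (4 - 0) = 12
P[-4,0,4] = (12 - (-20)) / (4 - (-4)) = 4

4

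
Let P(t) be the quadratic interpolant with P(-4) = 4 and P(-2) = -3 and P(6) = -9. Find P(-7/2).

327/160

Evaluate each Lagrange basis at t = -7/2:
L_0(-7/2) = (-3/2)·(-19/2)/[(-2)·(-10)] = 57/80
L_1(-7/2) = (1/2)·(-19/2)/[(2)·(-8)] = 19/64
L_2(-7/2) = (1/2)·(-3/2)/[(10)·(8)] = -3/320
Sum: 4·(57/80) + (-3)·(19/64) + (-9)·(-3/320) = 327/160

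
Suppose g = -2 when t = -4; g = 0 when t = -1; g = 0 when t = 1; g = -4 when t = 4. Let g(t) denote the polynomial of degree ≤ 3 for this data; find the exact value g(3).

Evaluate each Lagrange basis at t = 3:
L_0(3) = (4)·(2)·(-1)/[(-3)·(-5)·(-8)] = 1/15
L_1(3) = (7)·(2)·(-1)/[(3)·(-2)·(-5)] = -7/15
L_2(3) = (7)·(4)·(-1)/[(5)·(2)·(-3)] = 14/15
L_3(3) = (7)·(4)·(2)/[(8)·(5)·(3)] = 7/15
Sum: (-2)·(1/15) + 0 + 0 + (-4)·(7/15) = -2

-2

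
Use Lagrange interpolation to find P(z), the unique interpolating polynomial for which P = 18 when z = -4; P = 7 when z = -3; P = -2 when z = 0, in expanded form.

L_0(z) = (z + 3)z / [4] = (1/4)z^2 + (3/4)z
L_1(z) = (z + 4)z / [-3] = -(1/3)z^2 - (4/3)z
L_2(z) = (z + 4)(z + 3) / [12] = (1/12)z^2 + (7/12)z + 1
P(z) = 18·L_0 + 7·L_1 + (-2)·L_2
  18·L_0(z) = (9/2)z^2 + (27/2)z
  7·L_1(z) = -(7/3)z^2 - (28/3)z
  (-2)·L_2(z) = -(1/6)z^2 - (7/6)z - 2
Adding term by term: 2z^2 + 3z - 2

P(z) = 2z^2 + 3z - 2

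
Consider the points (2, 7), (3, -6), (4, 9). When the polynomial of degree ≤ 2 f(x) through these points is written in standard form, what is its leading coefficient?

L_0(x) = (x - 3)(x - 4) / [2] = (1/2)x^2 - (7/2)x + 6
L_1(x) = (x - 2)(x - 4) / [-1] = -x^2 + 6x - 8
L_2(x) = (x - 2)(x - 3) / [2] = (1/2)x^2 - (5/2)x + 3
f(x) = 7·L_0 + (-6)·L_1 + 9·L_2
Only the coefficient of x^2 is needed; take it from each L_i and combine:
7·(1/2) + (-6)·(-1) + 9·(1/2) = 14

14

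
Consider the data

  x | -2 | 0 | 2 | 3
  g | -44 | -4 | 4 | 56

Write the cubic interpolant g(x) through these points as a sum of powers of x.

g(x) = 4x^3 - 4x^2 - 4x - 4

L_0(x) = x(x - 2)(x - 3) / [-40] = -(1/40)x^3 + (1/8)x^2 - (3/20)x
L_1(x) = (x + 2)(x - 2)(x - 3) / [12] = (1/12)x^3 - (1/4)x^2 - (1/3)x + 1
L_2(x) = (x + 2)x(x - 3) / [-8] = -(1/8)x^3 + (1/8)x^2 + (3/4)x
L_3(x) = (x + 2)x(x - 2) / [15] = (1/15)x^3 - (4/15)x
g(x) = (-44)·L_0 + (-4)·L_1 + 4·L_2 + 56·L_3
  (-44)·L_0(x) = (11/10)x^3 - (11/2)x^2 + (33/5)x
  (-4)·L_1(x) = -(1/3)x^3 + x^2 + (4/3)x - 4
  4·L_2(x) = -(1/2)x^3 + (1/2)x^2 + 3x
  56·L_3(x) = (56/15)x^3 - (224/15)x
Adding term by term: 4x^3 - 4x^2 - 4x - 4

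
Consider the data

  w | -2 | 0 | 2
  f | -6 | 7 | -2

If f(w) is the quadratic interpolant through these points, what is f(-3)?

-83/4

L_0(-3) = (-3)·(-5)/[(-2)·(-4)] = 15/8
L_1(-3) = (-1)·(-5)/[(2)·(-2)] = -5/4
L_2(-3) = (-1)·(-3)/[(4)·(2)] = 3/8
Sum: (-6)·(15/8) + 7·(-5/4) + (-2)·(3/8) = -83/4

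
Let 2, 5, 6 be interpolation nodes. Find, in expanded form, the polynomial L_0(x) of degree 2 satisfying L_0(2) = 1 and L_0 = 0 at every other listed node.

L_0(x) = (1/12)x^2 - (11/12)x + 5/2

L_0(x) = (x - 5)(x - 6) / [(-3)·(-4)]
       = (x^2 - 11x + 30) / (12)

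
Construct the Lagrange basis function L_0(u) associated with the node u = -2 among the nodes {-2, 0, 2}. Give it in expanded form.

L_0(u) = (1/8)u^2 - (1/4)u

L_0(u) = u(u - 2) / [(-2)·(-4)]
       = (u^2 - 2u) / (8)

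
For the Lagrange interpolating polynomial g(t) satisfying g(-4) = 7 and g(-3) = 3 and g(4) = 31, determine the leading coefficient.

1

Build the Lagrange basis polynomials:
L_0(t) = (t + 3)(t - 4) / [8] = (1/8)t^2 - (1/8)t - 3/2
L_1(t) = (t + 4)(t - 4) / [-7] = -(1/7)t^2 + 16/7
L_2(t) = (t + 4)(t + 3) / [56] = (1/56)t^2 + (1/8)t + 3/14
g(t) = 7·L_0 + 3·L_1 + 31·L_2
Only the coefficient of t^2 is needed; take it from each L_i and combine:
7·(1/8) + 3·(-1/7) + 31·(1/56) = 1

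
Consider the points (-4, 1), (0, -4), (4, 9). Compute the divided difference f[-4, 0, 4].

f[-4,0] = (-4 - 1) / (0 - (-4)) = -5/4
f[0,4] = (9 - (-4)) / (4 - 0) = 13/4
f[-4,0,4] = (13/4 - (-5/4)) / (4 - (-4)) = 9/16

9/16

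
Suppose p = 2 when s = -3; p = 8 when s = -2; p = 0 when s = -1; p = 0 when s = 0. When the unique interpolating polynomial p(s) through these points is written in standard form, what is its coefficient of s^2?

15

Build the Lagrange basis polynomials:
L_0(s) = (s + 2)(s + 1)s / [-6] = -(1/6)s^3 - (1/2)s^2 - (1/3)s
L_1(s) = (s + 3)(s + 1)s / [2] = (1/2)s^3 + 2s^2 + (3/2)s
L_2(s) = (s + 3)(s + 2)s / [-2] = -(1/2)s^3 - (5/2)s^2 - 3s
L_3(s) = (s + 3)(s + 2)(s + 1) / [6] = (1/6)s^3 + s^2 + (11/6)s + 1
p(s) = 2·L_0 + 8·L_1 + 0·L_2 + 0·L_3
Only the coefficient of s^2 is needed; take it from each L_i and combine:
2·(-1/2) + 8·(2) + 0·(-5/2) + 0·(1) = 15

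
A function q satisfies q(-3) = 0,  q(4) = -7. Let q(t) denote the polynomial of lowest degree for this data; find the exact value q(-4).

Evaluate each Lagrange basis at t = -4:
L_0(-4) = (-8)/[(-7)] = 8/7
L_1(-4) = (-1)/[(7)] = -1/7
Sum: 0 + (-7)·(-1/7) = 1

1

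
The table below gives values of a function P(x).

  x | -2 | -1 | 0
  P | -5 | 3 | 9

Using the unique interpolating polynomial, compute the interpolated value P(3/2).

Evaluate each Lagrange basis at x = 3/2:
L_0(3/2) = (5/2)·(3/2)/[(-1)·(-2)] = 15/8
L_1(3/2) = (7/2)·(3/2)/[(1)·(-1)] = -21/4
L_2(3/2) = (7/2)·(5/2)/[(2)·(1)] = 35/8
Sum: (-5)·(15/8) + 3·(-21/4) + 9·(35/8) = 57/4

57/4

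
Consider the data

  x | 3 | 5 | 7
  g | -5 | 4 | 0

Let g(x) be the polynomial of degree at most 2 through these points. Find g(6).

Evaluate each Lagrange basis at x = 6:
L_0(6) = (1)·(-1)/[(-2)·(-4)] = -1/8
L_1(6) = (3)·(-1)/[(2)·(-2)] = 3/4
L_2(6) = (3)·(1)/[(4)·(2)] = 3/8
Sum: (-5)·(-1/8) + 4·(3/4) + 0 = 29/8

29/8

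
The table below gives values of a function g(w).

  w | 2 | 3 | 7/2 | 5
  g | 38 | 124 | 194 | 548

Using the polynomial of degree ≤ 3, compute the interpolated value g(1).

4

L_0(1) = (-2)·(-5/2)·(-4)/[(-1)·(-3/2)·(-3)] = 40/9
L_1(1) = (-1)·(-5/2)·(-4)/[(1)·(-1/2)·(-2)] = -10
L_2(1) = (-1)·(-2)·(-4)/[(3/2)·(1/2)·(-3/2)] = 64/9
L_3(1) = (-1)·(-2)·(-5/2)/[(3)·(2)·(3/2)] = -5/9
Sum: 38·(40/9) + 124·(-10) + 194·(64/9) + 548·(-5/9) = 4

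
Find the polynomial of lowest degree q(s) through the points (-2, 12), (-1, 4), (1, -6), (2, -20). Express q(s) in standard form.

Newton's divided differences:
q[-2,-1] = (4 - 12) / (-1 - (-2)) = -8
q[-1,1] = (-6 - 4) / (1 - (-1)) = -5
q[1,2] = (-20 - (-6)) / (2 - 1) = -14
q[-2,-1,1] = (-5 - (-8)) / (1 - (-2)) = 1
q[-1,1,2] = (-14 - (-5)) / (2 - (-1)) = -3
q[-2,-1,1,2] = (-3 - 1) / (2 - (-2)) = -1
q(s) = 12 + (-8)·(s + 2) + 1·(s + 2)(s + 1) + (-1)·(s + 2)(s + 1)(s - 1)
Expanding: q(s) = -s^3 - s^2 - 4s

q(s) = -s^3 - s^2 - 4s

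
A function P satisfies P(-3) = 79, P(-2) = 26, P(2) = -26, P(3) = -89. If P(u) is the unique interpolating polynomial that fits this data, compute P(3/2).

Evaluate each Lagrange basis at u = 3/2:
L_0(3/2) = (7/2)·(-1/2)·(-3/2)/[(-1)·(-5)·(-6)] = -7/80
L_1(3/2) = (9/2)·(-1/2)·(-3/2)/[(1)·(-4)·(-5)] = 27/160
L_2(3/2) = (9/2)·(7/2)·(-3/2)/[(5)·(4)·(-1)] = 189/160
L_3(3/2) = (9/2)·(7/2)·(-1/2)/[(6)·(5)·(1)] = -21/80
Sum: 79·(-7/80) + 26·(27/160) + (-26)·(189/160) + (-89)·(-21/80) = -79/8

-79/8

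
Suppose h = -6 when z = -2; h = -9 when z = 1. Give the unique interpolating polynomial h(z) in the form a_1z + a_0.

h(z) = -z - 8

Build the Lagrange basis polynomials:
L_0(z) = (z - 1) / [-3] = -(1/3)z + 1/3
L_1(z) = (z + 2) / [3] = (1/3)z + 2/3
h(z) = (-6)·L_0 + (-9)·L_1
  (-6)·L_0(z) = 2z - 2
  (-9)·L_1(z) = -3z - 6
Adding term by term: -z - 8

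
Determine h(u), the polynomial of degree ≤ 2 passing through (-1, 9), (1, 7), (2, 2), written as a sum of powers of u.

h(u) = -(4/3)u^2 - u + 28/3

Newton's divided differences:
h[-1,1] = (7 - 9) / (1 - (-1)) = -1
h[1,2] = (2 - 7) / (2 - 1) = -5
h[-1,1,2] = (-5 - (-1)) / (2 - (-1)) = -4/3
h(u) = 9 + (-1)·(u + 1) + (-4/3)·(u + 1)(u - 1)
Expanding: h(u) = -(4/3)u^2 - u + 28/3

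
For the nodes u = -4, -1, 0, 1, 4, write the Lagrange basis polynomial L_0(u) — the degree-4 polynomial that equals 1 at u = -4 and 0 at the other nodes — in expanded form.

L_0(u) = (u + 1)u(u - 1)(u - 4) / [(-3)·(-4)·(-5)·(-8)]
       = (u^4 - 4u^3 - u^2 + 4u) / (480)

L_0(u) = (1/480)u^4 - (1/120)u^3 - (1/480)u^2 + (1/120)u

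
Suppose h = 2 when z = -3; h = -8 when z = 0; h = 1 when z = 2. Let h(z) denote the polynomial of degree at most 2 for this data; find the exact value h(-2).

-67/15

Using Newton's divided-difference form:
h[-3,0] = (-8 - 2) / (0 - (-3)) = -10/3
h[0,2] = (1 - (-8)) / (2 - 0) = 9/2
h[-3,0,2] = (9/2 - (-10/3)) / (2 - (-3)) = 47/30
h(-2) = 2 + (-10/3)·(1) + (47/30)·(1)·(-2) = -67/15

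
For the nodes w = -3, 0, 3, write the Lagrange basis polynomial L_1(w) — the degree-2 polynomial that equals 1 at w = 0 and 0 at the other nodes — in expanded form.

L_1(w) = (w + 3)(w - 3) / [(3)·(-3)]
       = (w^2 - 9) / (-9)

L_1(w) = -(1/9)w^2 + 1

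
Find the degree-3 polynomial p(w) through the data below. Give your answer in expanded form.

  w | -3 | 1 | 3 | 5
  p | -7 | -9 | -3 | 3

p(w) = -(7/96)w^3 + (21/32)w^2 + (127/96)w - 349/32

Build the Lagrange basis polynomials:
L_0(w) = (w - 1)(w - 3)(w - 5) / [-192] = -(1/192)w^3 + (3/64)w^2 - (23/192)w + 5/64
L_1(w) = (w + 3)(w - 3)(w - 5) / [32] = (1/32)w^3 - (5/32)w^2 - (9/32)w + 45/32
L_2(w) = (w + 3)(w - 1)(w - 5) / [-24] = -(1/24)w^3 + (1/8)w^2 + (13/24)w - 5/8
L_3(w) = (w + 3)(w - 1)(w - 3) / [64] = (1/64)w^3 - (1/64)w^2 - (9/64)w + 9/64
p(w) = (-7)·L_0 + (-9)·L_1 + (-3)·L_2 + 3·L_3
  (-7)·L_0(w) = (7/192)w^3 - (21/64)w^2 + (161/192)w - 35/64
  (-9)·L_1(w) = -(9/32)w^3 + (45/32)w^2 + (81/32)w - 405/32
  (-3)·L_2(w) = (1/8)w^3 - (3/8)w^2 - (13/8)w + 15/8
  3·L_3(w) = (3/64)w^3 - (3/64)w^2 - (27/64)w + 27/64
Adding term by term: -(7/96)w^3 + (21/32)w^2 + (127/96)w - 349/32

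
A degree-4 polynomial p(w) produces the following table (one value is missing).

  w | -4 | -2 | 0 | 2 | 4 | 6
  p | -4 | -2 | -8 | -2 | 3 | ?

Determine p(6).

The 5 known values determine p uniquely (degree ≤ 4).
L_0(6) = (8)·(6)·(4)·(2)/[(-2)·(-4)·(-6)·(-8)] = 1
L_1(6) = (10)·(6)·(4)·(2)/[(2)·(-2)·(-4)·(-6)] = -5
L_2(6) = (10)·(8)·(4)·(2)/[(4)·(2)·(-2)·(-4)] = 10
L_3(6) = (10)·(8)·(6)·(2)/[(6)·(4)·(2)·(-2)] = -10
L_4(6) = (10)·(8)·(6)·(4)/[(8)·(6)·(4)·(2)] = 5
Sum: (-4)·(1) + (-2)·(-5) + (-8)·(10) + (-2)·(-10) + 3·(5) = -39

-39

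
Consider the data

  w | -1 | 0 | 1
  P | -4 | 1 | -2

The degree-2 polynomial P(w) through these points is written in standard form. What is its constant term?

Build the Lagrange basis polynomials:
L_0(w) = w(w - 1) / [2] = (1/2)w^2 - (1/2)w
L_1(w) = (w + 1)(w - 1) / [-1] = -w^2 + 1
L_2(w) = (w + 1)w / [2] = (1/2)w^2 + (1/2)w
P(w) = (-4)·L_0 + 1·L_1 + (-2)·L_2
Only the constant term is needed; take it from each L_i and combine:
(-4)·(0) + 1·(1) + (-2)·(0) = 1

1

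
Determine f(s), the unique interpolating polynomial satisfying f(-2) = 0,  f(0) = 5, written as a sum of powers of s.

f(s) = (5/2)s + 5

Build the Lagrange basis polynomials:
L_0(s) = s / [-2] = -(1/2)s
L_1(s) = (s + 2) / [2] = (1/2)s + 1
f(s) = 0·L_0 + 5·L_1
  0·L_0(s) = 0
  5·L_1(s) = (5/2)s + 5
Adding term by term: (5/2)s + 5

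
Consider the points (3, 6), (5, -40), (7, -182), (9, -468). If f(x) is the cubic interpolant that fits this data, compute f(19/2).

-4541/8

L_0(19/2) = (9/2)·(5/2)·(1/2)/[(-2)·(-4)·(-6)] = -15/128
L_1(19/2) = (13/2)·(5/2)·(1/2)/[(2)·(-2)·(-4)] = 65/128
L_2(19/2) = (13/2)·(9/2)·(1/2)/[(4)·(2)·(-2)] = -117/128
L_3(19/2) = (13/2)·(9/2)·(5/2)/[(6)·(4)·(2)] = 195/128
Sum: 6·(-15/128) + (-40)·(65/128) + (-182)·(-117/128) + (-468)·(195/128) = -4541/8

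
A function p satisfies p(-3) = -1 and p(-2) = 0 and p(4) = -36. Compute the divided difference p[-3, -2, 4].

p[-3,-2] = (0 - (-1)) / (-2 - (-3)) = 1
p[-2,4] = (-36 - 0) / (4 - (-2)) = -6
p[-3,-2,4] = (-6 - 1) / (4 - (-3)) = -1

-1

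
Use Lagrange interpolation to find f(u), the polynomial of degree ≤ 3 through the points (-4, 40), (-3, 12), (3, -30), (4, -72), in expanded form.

Build the Lagrange basis polynomials:
L_0(u) = (u + 3)(u - 3)(u - 4) / [-56] = -(1/56)u^3 + (1/14)u^2 + (9/56)u - 9/14
L_1(u) = (u + 4)(u - 3)(u - 4) / [42] = (1/42)u^3 - (1/14)u^2 - (8/21)u + 8/7
L_2(u) = (u + 4)(u + 3)(u - 4) / [-42] = -(1/42)u^3 - (1/14)u^2 + (8/21)u + 8/7
L_3(u) = (u + 4)(u + 3)(u - 3) / [56] = (1/56)u^3 + (1/14)u^2 - (9/56)u - 9/14
f(u) = 40·L_0 + 12·L_1 + (-30)·L_2 + (-72)·L_3
  40·L_0(u) = -(5/7)u^3 + (20/7)u^2 + (45/7)u - 180/7
  12·L_1(u) = (2/7)u^3 - (6/7)u^2 - (32/7)u + 96/7
  (-30)·L_2(u) = (5/7)u^3 + (15/7)u^2 - (80/7)u - 240/7
  (-72)·L_3(u) = -(9/7)u^3 - (36/7)u^2 + (81/7)u + 324/7
Adding term by term: -u^3 - u^2 + 2u

f(u) = -u^3 - u^2 + 2u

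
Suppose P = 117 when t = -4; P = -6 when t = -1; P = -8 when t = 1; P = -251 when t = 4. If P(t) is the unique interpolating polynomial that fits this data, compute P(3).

Using Newton's divided-difference form:
P[-4,-1] = (-6 - 117) / (-1 - (-4)) = -41
P[-1,1] = (-8 - (-6)) / (1 - (-1)) = -1
P[1,4] = (-251 - (-8)) / (4 - 1) = -81
P[-4,-1,1] = (-1 - (-41)) / (1 - (-4)) = 8
P[-1,1,4] = (-81 - (-1)) / (4 - (-1)) = -16
P[-4,-1,1,4] = (-16 - 8) / (4 - (-4)) = -3
P(3) = 117 + (-41)·(7) + 8·(7)·(4) + (-3)·(7)·(4)·(2) = -114

-114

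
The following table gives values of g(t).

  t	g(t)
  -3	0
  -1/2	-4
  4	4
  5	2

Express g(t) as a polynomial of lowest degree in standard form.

g(t) = -(1013/6930)t^3 + (2567/4620)t^2 + (26557/13860)t - 739/231

Build the Lagrange basis polynomials:
L_0(t) = (t + 1/2)(t - 4)(t - 5) / [-140] = -(1/140)t^3 + (17/280)t^2 - (31/280)t - 1/14
L_1(t) = (t + 3)(t - 4)(t - 5) / [495/8] = (8/495)t^3 - (16/165)t^2 - (56/495)t + 32/33
L_2(t) = (t + 3)(t + 1/2)(t - 5) / [-63/2] = -(2/63)t^3 + (1/21)t^2 + (32/63)t + 5/21
L_3(t) = (t + 3)(t + 1/2)(t - 4) / [44] = (1/44)t^3 - (1/88)t^2 - (25/88)t - 3/22
g(t) = 0·L_0 + (-4)·L_1 + 4·L_2 + 2·L_3
  0·L_0(t) = 0
  (-4)·L_1(t) = -(32/495)t^3 + (64/165)t^2 + (224/495)t - 128/33
  4·L_2(t) = -(8/63)t^3 + (4/21)t^2 + (128/63)t + 20/21
  2·L_3(t) = (1/22)t^3 - (1/44)t^2 - (25/44)t - 3/11
Adding term by term: -(1013/6930)t^3 + (2567/4620)t^2 + (26557/13860)t - 739/231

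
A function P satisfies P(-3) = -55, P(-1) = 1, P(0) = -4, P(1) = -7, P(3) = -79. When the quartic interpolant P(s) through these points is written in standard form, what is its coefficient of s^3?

L_0(s) = (s + 1)s(s - 1)(s - 3) / [144] = (1/144)s^4 - (1/48)s^3 - (1/144)s^2 + (1/48)s
L_1(s) = (s + 3)s(s - 1)(s - 3) / [-16] = -(1/16)s^4 + (1/16)s^3 + (9/16)s^2 - (9/16)s
L_2(s) = (s + 3)(s + 1)(s - 1)(s - 3) / [9] = (1/9)s^4 - (10/9)s^2 + 1
L_3(s) = (s + 3)(s + 1)s(s - 3) / [-16] = -(1/16)s^4 - (1/16)s^3 + (9/16)s^2 + (9/16)s
L_4(s) = (s + 3)(s + 1)s(s - 1) / [144] = (1/144)s^4 + (1/48)s^3 - (1/144)s^2 - (1/48)s
P(s) = (-55)·L_0 + 1·L_1 + (-4)·L_2 + (-7)·L_3 + (-79)·L_4
Only the coefficient of s^3 is needed; take it from each L_i and combine:
(-55)·(-1/48) + 1·(1/16) + (-4)·(0) + (-7)·(-1/16) + (-79)·(1/48) = 0

0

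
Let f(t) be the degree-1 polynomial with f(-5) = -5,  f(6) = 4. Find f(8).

Evaluate each Lagrange basis at t = 8:
L_0(8) = (2)/[(-11)] = -2/11
L_1(8) = (13)/[(11)] = 13/11
Sum: (-5)·(-2/11) + 4·(13/11) = 62/11

62/11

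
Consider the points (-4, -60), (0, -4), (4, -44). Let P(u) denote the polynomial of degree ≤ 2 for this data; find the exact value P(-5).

-89

L_0(-5) = (-5)·(-9)/[(-4)·(-8)] = 45/32
L_1(-5) = (-1)·(-9)/[(4)·(-4)] = -9/16
L_2(-5) = (-1)·(-5)/[(8)·(4)] = 5/32
Sum: (-60)·(45/32) + (-4)·(-9/16) + (-44)·(5/32) = -89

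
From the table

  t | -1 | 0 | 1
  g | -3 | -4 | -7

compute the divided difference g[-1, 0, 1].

-1

g[-1,0] = (-4 - (-3)) / (0 - (-1)) = -1
g[0,1] = (-7 - (-4)) / (1 - 0) = -3
g[-1,0,1] = (-3 - (-1)) / (1 - (-1)) = -1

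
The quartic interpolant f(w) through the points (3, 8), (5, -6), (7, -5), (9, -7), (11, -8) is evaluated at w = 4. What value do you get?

Using Newton's divided-difference form:
f[3,5] = (-6 - 8) / (5 - 3) = -7
f[5,7] = (-5 - (-6)) / (7 - 5) = 1/2
f[7,9] = (-7 - (-5)) / (9 - 7) = -1
f[9,11] = (-8 - (-7)) / (11 - 9) = -1/2
f[3,5,7] = (1/2 - (-7)) / (7 - 3) = 15/8
f[5,7,9] = (-1 - 1/2) / (9 - 5) = -3/8
f[7,9,11] = (-1/2 - (-1)) / (11 - 7) = 1/8
f[3,5,7,9] = (-3/8 - 15/8) / (9 - 3) = -3/8
f[5,7,9,11] = (1/8 - (-3/8)) / (11 - 5) = 1/12
f[3,5,7,9,11] = (1/12 - (-3/8)) / (11 - 3) = 11/192
f(4) = 8 + (-7)·(1) + (15/8)·(1)·(-1) + (-3/8)·(1)·(-1)·(-3) + (11/192)·(1)·(-1)·(-3)·(-5) = -183/64

-183/64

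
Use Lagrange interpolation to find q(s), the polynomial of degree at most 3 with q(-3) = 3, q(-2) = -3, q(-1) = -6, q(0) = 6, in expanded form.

Build the Lagrange basis polynomials:
L_0(s) = (s + 2)(s + 1)s / [-6] = -(1/6)s^3 - (1/2)s^2 - (1/3)s
L_1(s) = (s + 3)(s + 1)s / [2] = (1/2)s^3 + 2s^2 + (3/2)s
L_2(s) = (s + 3)(s + 2)s / [-2] = -(1/2)s^3 - (5/2)s^2 - 3s
L_3(s) = (s + 3)(s + 2)(s + 1) / [6] = (1/6)s^3 + s^2 + (11/6)s + 1
q(s) = 3·L_0 + (-3)·L_1 + (-6)·L_2 + 6·L_3
  3·L_0(s) = -(1/2)s^3 - (3/2)s^2 - s
  (-3)·L_1(s) = -(3/2)s^3 - 6s^2 - (9/2)s
  (-6)·L_2(s) = 3s^3 + 15s^2 + 18s
  6·L_3(s) = s^3 + 6s^2 + 11s + 6
Adding term by term: 2s^3 + (27/2)s^2 + (47/2)s + 6

q(s) = 2s^3 + (27/2)s^2 + (47/2)s + 6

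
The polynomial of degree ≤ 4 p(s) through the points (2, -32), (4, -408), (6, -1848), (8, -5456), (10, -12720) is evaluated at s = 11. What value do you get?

-18293

Evaluate each Lagrange basis at s = 11:
L_0(11) = (7)·(5)·(3)·(1)/[(-2)·(-4)·(-6)·(-8)] = 35/128
L_1(11) = (9)·(5)·(3)·(1)/[(2)·(-2)·(-4)·(-6)] = -45/32
L_2(11) = (9)·(7)·(3)·(1)/[(4)·(2)·(-2)·(-4)] = 189/64
L_3(11) = (9)·(7)·(5)·(1)/[(6)·(4)·(2)·(-2)] = -105/32
L_4(11) = (9)·(7)·(5)·(3)/[(8)·(6)·(4)·(2)] = 315/128
Sum: (-32)·(35/128) + (-408)·(-45/32) + (-1848)·(189/64) + (-5456)·(-105/32) + (-12720)·(315/128) = -18293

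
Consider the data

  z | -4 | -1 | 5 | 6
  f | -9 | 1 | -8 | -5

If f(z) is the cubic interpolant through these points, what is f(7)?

Using Newton's divided-difference form:
f[-4,-1] = (1 - (-9)) / (-1 - (-4)) = 10/3
f[-1,5] = (-8 - 1) / (5 - (-1)) = -3/2
f[5,6] = (-5 - (-8)) / (6 - 5) = 3
f[-4,-1,5] = (-3/2 - 10/3) / (5 - (-4)) = -29/54
f[-1,5,6] = (3 - (-3/2)) / (6 - (-1)) = 9/14
f[-4,-1,5,6] = (9/14 - (-29/54)) / (6 - (-4)) = 223/1890
f(7) = -9 + (10/3)·(11) + (-29/54)·(11)·(8) + (223/1890)·(11)·(8)·(2) = 1109/945

1109/945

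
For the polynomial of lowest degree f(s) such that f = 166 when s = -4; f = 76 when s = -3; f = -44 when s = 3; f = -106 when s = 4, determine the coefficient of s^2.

Build the Lagrange basis polynomials:
L_0(s) = (s + 3)(s - 3)(s - 4) / [-56] = -(1/56)s^3 + (1/14)s^2 + (9/56)s - 9/14
L_1(s) = (s + 4)(s - 3)(s - 4) / [42] = (1/42)s^3 - (1/14)s^2 - (8/21)s + 8/7
L_2(s) = (s + 4)(s + 3)(s - 4) / [-42] = -(1/42)s^3 - (1/14)s^2 + (8/21)s + 8/7
L_3(s) = (s + 4)(s + 3)(s - 3) / [56] = (1/56)s^3 + (1/14)s^2 - (9/56)s - 9/14
f(s) = 166·L_0 + 76·L_1 + (-44)·L_2 + (-106)·L_3
Only the coefficient of s^2 is needed; take it from each L_i and combine:
166·(1/14) + 76·(-1/14) + (-44)·(-1/14) + (-106)·(1/14) = 2

2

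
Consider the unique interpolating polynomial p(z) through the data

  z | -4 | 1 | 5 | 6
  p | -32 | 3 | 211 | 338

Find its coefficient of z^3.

1

The leading coefficient equals the top divided difference p[-4,1,5,6].
p[-4,1] = (3 - (-32)) / (1 - (-4)) = 7
p[1,5] = (211 - 3) / (5 - 1) = 52
p[5,6] = (338 - 211) / (6 - 5) = 127
p[-4,1,5] = (52 - 7) / (5 - (-4)) = 5
p[1,5,6] = (127 - 52) / (6 - 1) = 15
p[-4,1,5,6] = (15 - 5) / (6 - (-4)) = 1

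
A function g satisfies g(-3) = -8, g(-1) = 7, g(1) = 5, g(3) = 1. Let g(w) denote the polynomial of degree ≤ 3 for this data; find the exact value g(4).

L_0(4) = (5)·(3)·(1)/[(-2)·(-4)·(-6)] = -5/16
L_1(4) = (7)·(3)·(1)/[(2)·(-2)·(-4)] = 21/16
L_2(4) = (7)·(5)·(1)/[(4)·(2)·(-2)] = -35/16
L_3(4) = (7)·(5)·(3)/[(6)·(4)·(2)] = 35/16
Sum: (-8)·(-5/16) + 7·(21/16) + 5·(-35/16) + 1·(35/16) = 47/16

47/16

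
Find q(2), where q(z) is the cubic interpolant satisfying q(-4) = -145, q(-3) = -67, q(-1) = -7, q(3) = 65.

23

Evaluate each Lagrange basis at z = 2:
L_0(2) = (5)·(3)·(-1)/[(-1)·(-3)·(-7)] = 5/7
L_1(2) = (6)·(3)·(-1)/[(1)·(-2)·(-6)] = -3/2
L_2(2) = (6)·(5)·(-1)/[(3)·(2)·(-4)] = 5/4
L_3(2) = (6)·(5)·(3)/[(7)·(6)·(4)] = 15/28
Sum: (-145)·(5/7) + (-67)·(-3/2) + (-7)·(5/4) + 65·(15/28) = 23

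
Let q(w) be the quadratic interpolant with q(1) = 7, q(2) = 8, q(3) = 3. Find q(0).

0

L_0(0) = (-2)·(-3)/[(-1)·(-2)] = 3
L_1(0) = (-1)·(-3)/[(1)·(-1)] = -3
L_2(0) = (-1)·(-2)/[(2)·(1)] = 1
Sum: 7·(3) + 8·(-3) + 3·(1) = 0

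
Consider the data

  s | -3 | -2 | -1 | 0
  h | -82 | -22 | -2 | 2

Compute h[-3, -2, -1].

-20

h[-3,-2] = (-22 - (-82)) / (-2 - (-3)) = 60
h[-2,-1] = (-2 - (-22)) / (-1 - (-2)) = 20
h[-3,-2,-1] = (20 - 60) / (-1 - (-3)) = -20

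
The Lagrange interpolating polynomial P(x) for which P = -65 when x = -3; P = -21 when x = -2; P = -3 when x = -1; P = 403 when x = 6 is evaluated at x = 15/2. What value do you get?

Evaluate each Lagrange basis at x = 15/2:
L_0(15/2) = (19/2)·(17/2)·(3/2)/[(-1)·(-2)·(-9)] = -323/48
L_1(15/2) = (21/2)·(17/2)·(3/2)/[(1)·(-1)·(-8)] = 1071/64
L_2(15/2) = (21/2)·(19/2)·(3/2)/[(2)·(1)·(-7)] = -171/16
L_3(15/2) = (21/2)·(19/2)·(17/2)/[(9)·(8)·(7)] = 323/192
Sum: (-65)·(-323/48) + (-21)·(1071/64) + (-3)·(-171/16) + 403·(323/192) = 796

796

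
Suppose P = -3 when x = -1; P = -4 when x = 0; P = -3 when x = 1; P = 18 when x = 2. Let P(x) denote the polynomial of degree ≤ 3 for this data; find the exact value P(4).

192

L_0(4) = (4)·(3)·(2)/[(-1)·(-2)·(-3)] = -4
L_1(4) = (5)·(3)·(2)/[(1)·(-1)·(-2)] = 15
L_2(4) = (5)·(4)·(2)/[(2)·(1)·(-1)] = -20
L_3(4) = (5)·(4)·(3)/[(3)·(2)·(1)] = 10
Sum: (-3)·(-4) + (-4)·(15) + (-3)·(-20) + 18·(10) = 192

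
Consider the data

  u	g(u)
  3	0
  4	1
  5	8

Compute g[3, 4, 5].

g[3,4] = (1 - 0) / (4 - 3) = 1
g[4,5] = (8 - 1) / (5 - 4) = 7
g[3,4,5] = (7 - 1) / (5 - 3) = 3

3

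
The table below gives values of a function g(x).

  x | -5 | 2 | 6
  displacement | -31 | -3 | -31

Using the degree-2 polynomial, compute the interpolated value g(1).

-1

Using Newton's divided-difference form:
g[-5,2] = (-3 - (-31)) / (2 - (-5)) = 4
g[2,6] = (-31 - (-3)) / (6 - 2) = -7
g[-5,2,6] = (-7 - 4) / (6 - (-5)) = -1
g(1) = -31 + 4·(6) + (-1)·(6)·(-1) = -1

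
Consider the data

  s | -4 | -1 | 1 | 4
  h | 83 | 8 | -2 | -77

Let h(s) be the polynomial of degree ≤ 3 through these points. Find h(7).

-368

Evaluate each Lagrange basis at s = 7:
L_0(7) = (8)·(6)·(3)/[(-3)·(-5)·(-8)] = -6/5
L_1(7) = (11)·(6)·(3)/[(3)·(-2)·(-5)] = 33/5
L_2(7) = (11)·(8)·(3)/[(5)·(2)·(-3)] = -44/5
L_3(7) = (11)·(8)·(6)/[(8)·(5)·(3)] = 22/5
Sum: 83·(-6/5) + 8·(33/5) + (-2)·(-44/5) + (-77)·(22/5) = -368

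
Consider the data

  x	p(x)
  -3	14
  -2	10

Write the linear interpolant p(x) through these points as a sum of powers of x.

L_0(x) = (x + 2) / [-1] = -x - 2
L_1(x) = (x + 3) / [1] = x + 3
p(x) = 14·L_0 + 10·L_1
  14·L_0(x) = -14x - 28
  10·L_1(x) = 10x + 30
Adding term by term: -4x + 2

p(x) = -4x + 2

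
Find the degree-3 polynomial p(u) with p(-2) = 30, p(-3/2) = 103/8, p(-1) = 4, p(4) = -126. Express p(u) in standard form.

p(u) = -3u^3 + 3u^2 + 4u + 2

Newton's divided differences:
p[-2,-3/2] = (103/8 - 30) / (-3/2 - (-2)) = -137/4
p[-3/2,-1] = (4 - 103/8) / (-1 - (-3/2)) = -71/4
p[-1,4] = (-126 - 4) / (4 - (-1)) = -26
p[-2,-3/2,-1] = (-71/4 - (-137/4)) / (-1 - (-2)) = 33/2
p[-3/2,-1,4] = (-26 - (-71/4)) / (4 - (-3/2)) = -3/2
p[-2,-3/2,-1,4] = (-3/2 - 33/2) / (4 - (-2)) = -3
p(u) = 30 + (-137/4)·(u + 2) + (33/2)·(u + 2)(u + 3/2) + (-3)·(u + 2)(u + 3/2)(u + 1)
Expanding: p(u) = -3u^3 + 3u^2 + 4u + 2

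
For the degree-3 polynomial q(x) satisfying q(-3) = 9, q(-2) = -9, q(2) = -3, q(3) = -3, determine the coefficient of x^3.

L_0(x) = (x + 2)(x - 2)(x - 3) / [-30] = -(1/30)x^3 + (1/10)x^2 + (2/15)x - 2/5
L_1(x) = (x + 3)(x - 2)(x - 3) / [20] = (1/20)x^3 - (1/10)x^2 - (9/20)x + 9/10
L_2(x) = (x + 3)(x + 2)(x - 3) / [-20] = -(1/20)x^3 - (1/10)x^2 + (9/20)x + 9/10
L_3(x) = (x + 3)(x + 2)(x - 2) / [30] = (1/30)x^3 + (1/10)x^2 - (2/15)x - 2/5
q(x) = 9·L_0 + (-9)·L_1 + (-3)·L_2 + (-3)·L_3
Only the coefficient of x^3 is needed; take it from each L_i and combine:
9·(-1/30) + (-9)·(1/20) + (-3)·(-1/20) + (-3)·(1/30) = -7/10

-7/10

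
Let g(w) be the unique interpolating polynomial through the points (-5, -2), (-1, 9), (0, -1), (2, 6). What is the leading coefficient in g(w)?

The leading coefficient equals the top divided difference g[-5,-1,0,2].
g[-5,-1] = (9 - (-2)) / (-1 - (-5)) = 11/4
g[-1,0] = (-1 - 9) / (0 - (-1)) = -10
g[0,2] = (6 - (-1)) / (2 - 0) = 7/2
g[-5,-1,0] = (-10 - 11/4) / (0 - (-5)) = -51/20
g[-1,0,2] = (7/2 - (-10)) / (2 - (-1)) = 9/2
g[-5,-1,0,2] = (9/2 - (-51/20)) / (2 - (-5)) = 141/140

141/140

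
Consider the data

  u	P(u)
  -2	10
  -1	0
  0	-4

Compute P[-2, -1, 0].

P[-2,-1] = (0 - 10) / (-1 - (-2)) = -10
P[-1,0] = (-4 - 0) / (0 - (-1)) = -4
P[-2,-1,0] = (-4 - (-10)) / (0 - (-2)) = 3

3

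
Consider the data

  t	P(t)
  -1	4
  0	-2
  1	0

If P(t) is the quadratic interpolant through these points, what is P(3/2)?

Evaluate each Lagrange basis at t = 3/2:
L_0(3/2) = (3/2)·(1/2)/[(-1)·(-2)] = 3/8
L_1(3/2) = (5/2)·(1/2)/[(1)·(-1)] = -5/4
L_2(3/2) = (5/2)·(3/2)/[(2)·(1)] = 15/8
Sum: 4·(3/8) + (-2)·(-5/4) + 0 = 4

4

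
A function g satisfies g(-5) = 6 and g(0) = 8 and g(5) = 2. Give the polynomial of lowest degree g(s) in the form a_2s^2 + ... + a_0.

g(s) = -(4/25)s^2 - (2/5)s + 8

Build the Lagrange basis polynomials:
L_0(s) = s(s - 5) / [50] = (1/50)s^2 - (1/10)s
L_1(s) = (s + 5)(s - 5) / [-25] = -(1/25)s^2 + 1
L_2(s) = (s + 5)s / [50] = (1/50)s^2 + (1/10)s
g(s) = 6·L_0 + 8·L_1 + 2·L_2
  6·L_0(s) = (3/25)s^2 - (3/5)s
  8·L_1(s) = -(8/25)s^2 + 8
  2·L_2(s) = (1/25)s^2 + (1/5)s
Adding term by term: -(4/25)s^2 - (2/5)s + 8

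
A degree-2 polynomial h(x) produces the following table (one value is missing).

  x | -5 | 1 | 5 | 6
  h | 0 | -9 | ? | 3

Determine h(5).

-9/11

The 3 known values determine h uniquely (degree ≤ 2).
Evaluate each Lagrange basis at x = 5:
L_0(5) = (4)·(-1)/[(-6)·(-11)] = -2/33
L_1(5) = (10)·(-1)/[(6)·(-5)] = 1/3
L_2(5) = (10)·(4)/[(11)·(5)] = 8/11
Sum: 0 + (-9)·(1/3) + 3·(8/11) = -9/11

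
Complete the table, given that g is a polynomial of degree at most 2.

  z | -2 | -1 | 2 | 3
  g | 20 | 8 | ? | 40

The 3 known values determine g uniquely (degree ≤ 2).
Evaluate each Lagrange basis at z = 2:
L_0(2) = (3)·(-1)/[(-1)·(-5)] = -3/5
L_1(2) = (4)·(-1)/[(1)·(-4)] = 1
L_2(2) = (4)·(3)/[(5)·(4)] = 3/5
Sum: 20·(-3/5) + 8·(1) + 40·(3/5) = 20

20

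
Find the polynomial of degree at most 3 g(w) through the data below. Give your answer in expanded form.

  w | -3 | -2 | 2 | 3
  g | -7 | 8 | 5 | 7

Build the Lagrange basis polynomials:
L_0(w) = (w + 2)(w - 2)(w - 3) / [-30] = -(1/30)w^3 + (1/10)w^2 + (2/15)w - 2/5
L_1(w) = (w + 3)(w - 2)(w - 3) / [20] = (1/20)w^3 - (1/10)w^2 - (9/20)w + 9/10
L_2(w) = (w + 3)(w + 2)(w - 3) / [-20] = -(1/20)w^3 - (1/10)w^2 + (9/20)w + 9/10
L_3(w) = (w + 3)(w + 2)(w - 2) / [30] = (1/30)w^3 + (1/10)w^2 - (2/15)w - 2/5
g(w) = (-7)·L_0 + 8·L_1 + 5·L_2 + 7·L_3
  (-7)·L_0(w) = (7/30)w^3 - (7/10)w^2 - (14/15)w + 14/5
  8·L_1(w) = (2/5)w^3 - (4/5)w^2 - (18/5)w + 36/5
  5·L_2(w) = -(1/4)w^3 - (1/2)w^2 + (9/4)w + 9/2
  7·L_3(w) = (7/30)w^3 + (7/10)w^2 - (14/15)w - 14/5
Adding term by term: (37/60)w^3 - (13/10)w^2 - (193/60)w + 117/10

g(w) = (37/60)w^3 - (13/10)w^2 - (193/60)w + 117/10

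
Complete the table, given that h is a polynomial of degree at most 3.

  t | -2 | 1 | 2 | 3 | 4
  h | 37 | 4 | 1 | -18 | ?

The 4 known values determine h uniquely (degree ≤ 3).
L_0(4) = (3)·(2)·(1)/[(-3)·(-4)·(-5)] = -1/10
L_1(4) = (6)·(2)·(1)/[(3)·(-1)·(-2)] = 2
L_2(4) = (6)·(3)·(1)/[(4)·(1)·(-1)] = -9/2
L_3(4) = (6)·(3)·(2)/[(5)·(2)·(1)] = 18/5
Sum: 37·(-1/10) + 4·(2) + 1·(-9/2) + (-18)·(18/5) = -65

-65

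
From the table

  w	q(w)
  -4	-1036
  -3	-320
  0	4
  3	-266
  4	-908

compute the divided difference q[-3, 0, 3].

q[-3,0] = (4 - (-320)) / (0 - (-3)) = 108
q[0,3] = (-266 - 4) / (3 - 0) = -90
q[-3,0,3] = (-90 - 108) / (3 - (-3)) = -33

-33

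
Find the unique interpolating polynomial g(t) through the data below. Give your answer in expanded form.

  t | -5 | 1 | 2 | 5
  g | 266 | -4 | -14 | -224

Build the Lagrange basis polynomials:
L_0(t) = (t - 1)(t - 2)(t - 5) / [-420] = -(1/420)t^3 + (2/105)t^2 - (17/420)t + 1/42
L_1(t) = (t + 5)(t - 2)(t - 5) / [24] = (1/24)t^3 - (1/12)t^2 - (25/24)t + 25/12
L_2(t) = (t + 5)(t - 1)(t - 5) / [-21] = -(1/21)t^3 + (1/21)t^2 + (25/21)t - 25/21
L_3(t) = (t + 5)(t - 1)(t - 2) / [120] = (1/120)t^3 + (1/60)t^2 - (13/120)t + 1/12
g(t) = 266·L_0 + (-4)·L_1 + (-14)·L_2 + (-224)·L_3
  266·L_0(t) = -(19/30)t^3 + (76/15)t^2 - (323/30)t + 19/3
  (-4)·L_1(t) = -(1/6)t^3 + (1/3)t^2 + (25/6)t - 25/3
  (-14)·L_2(t) = (2/3)t^3 - (2/3)t^2 - (50/3)t + 50/3
  (-224)·L_3(t) = -(28/15)t^3 - (56/15)t^2 + (364/15)t - 56/3
Adding term by term: -2t^3 + t^2 + t - 4

g(t) = -2t^3 + t^2 + t - 4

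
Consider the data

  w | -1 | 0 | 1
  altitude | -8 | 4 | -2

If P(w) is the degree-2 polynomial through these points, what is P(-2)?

-38

Evaluate each Lagrange basis at w = -2:
L_0(-2) = (-2)·(-3)/[(-1)·(-2)] = 3
L_1(-2) = (-1)·(-3)/[(1)·(-1)] = -3
L_2(-2) = (-1)·(-2)/[(2)·(1)] = 1
Sum: (-8)·(3) + 4·(-3) + (-2)·(1) = -38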